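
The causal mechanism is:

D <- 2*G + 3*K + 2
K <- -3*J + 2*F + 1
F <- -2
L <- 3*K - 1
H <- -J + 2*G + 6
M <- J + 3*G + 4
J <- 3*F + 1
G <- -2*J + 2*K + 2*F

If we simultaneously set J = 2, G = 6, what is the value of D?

-13

The joint intervention fixes J = 2, G = 6, removing each variable's own equation.
K = -3*J + 2*F + 1  [with J=2, F=-2]  = -9
D = 2*G + 3*K + 2  [with G=6, K=-9]  = -13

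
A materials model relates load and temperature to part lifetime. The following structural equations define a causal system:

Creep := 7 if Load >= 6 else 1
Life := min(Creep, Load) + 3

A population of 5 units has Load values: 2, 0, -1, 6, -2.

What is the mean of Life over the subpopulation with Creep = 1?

2.5

Conditioning on Creep=1 selects the 4 unit(s) with Load ∈ {2, 0, -1, -2}. Their Life values: 4, 3, 2, 1. Mean = 2.5.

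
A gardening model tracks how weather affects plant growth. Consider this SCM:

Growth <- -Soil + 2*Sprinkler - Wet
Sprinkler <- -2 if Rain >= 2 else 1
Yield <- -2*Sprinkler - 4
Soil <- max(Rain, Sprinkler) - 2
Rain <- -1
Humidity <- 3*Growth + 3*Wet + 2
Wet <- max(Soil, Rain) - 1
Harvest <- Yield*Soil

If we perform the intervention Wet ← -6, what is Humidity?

11

Under do(Wet=-6), the mechanism Wet <- max(Soil, Rain) - 1 is discarded; Wet is fixed at -6.
Sprinkler = -2 if Rain >= 2 else 1  [with Rain=-1]  = 1
Soil = max(Rain, Sprinkler) - 2  [with Rain=-1, Sprinkler=1]  = -1
Growth = -Soil + 2*Sprinkler - Wet  [with Soil=-1, Sprinkler=1, Wet=-6]  = 9
Humidity = 3*Growth + 3*Wet + 2  [with Growth=9, Wet=-6]  = 11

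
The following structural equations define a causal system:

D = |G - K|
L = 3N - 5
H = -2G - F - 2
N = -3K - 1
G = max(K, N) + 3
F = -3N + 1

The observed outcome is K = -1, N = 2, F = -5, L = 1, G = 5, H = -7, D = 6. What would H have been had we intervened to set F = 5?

-17

The intervention breaks the incoming arrows to F: F = -3N + 1 no longer applies, and F = 5.
N = -3K - 1  [with K=-1]  = 2
G = max(K, N) + 3  [with K=-1, N=2]  = 5
H = -2G - F - 2  [with G=5, F=5]  = -17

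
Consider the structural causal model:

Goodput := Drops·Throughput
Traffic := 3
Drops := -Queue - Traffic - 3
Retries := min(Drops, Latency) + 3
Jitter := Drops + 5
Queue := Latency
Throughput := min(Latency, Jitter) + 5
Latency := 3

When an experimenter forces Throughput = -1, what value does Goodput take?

9

do(Throughput=-1) replaces the equation Throughput := min(Latency, Jitter) + 5 with the constant Throughput = -1.
Queue = Latency  [with Latency=3]  = 3
Drops = -Queue - Traffic - 3  [with Queue=3, Traffic=3]  = -9
Goodput = Drops·Throughput  [with Drops=-9, Throughput=-1]  = 9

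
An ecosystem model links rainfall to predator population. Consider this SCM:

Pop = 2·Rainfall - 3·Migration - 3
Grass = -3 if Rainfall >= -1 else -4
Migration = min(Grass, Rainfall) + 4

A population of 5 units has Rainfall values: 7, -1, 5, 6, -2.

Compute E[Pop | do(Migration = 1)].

0

The intervention sets Migration=1 in all 5 units regardless of Rainfall. Recomputing Pop per unit gives 8, -8, 4, 6, -10; average 0.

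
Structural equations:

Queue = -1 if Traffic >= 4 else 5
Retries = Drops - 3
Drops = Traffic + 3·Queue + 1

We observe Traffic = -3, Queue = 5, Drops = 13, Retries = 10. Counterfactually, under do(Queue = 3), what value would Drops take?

7

The intervention breaks the incoming arrows to Queue: Queue = -1 if Traffic >= 4 else 5 no longer applies, and Queue = 3.
Drops = Traffic + 3·Queue + 1  [with Traffic=-3, Queue=3]  = 7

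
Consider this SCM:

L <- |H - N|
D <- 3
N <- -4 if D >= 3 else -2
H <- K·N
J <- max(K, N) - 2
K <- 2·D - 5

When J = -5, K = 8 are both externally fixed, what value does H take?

-32

The joint intervention fixes J = -5, K = 8, removing each variable's own equation.
N = -4 if D >= 3 else -2  [with D=3]  = -4
H = K·N  [with K=8, N=-4]  = -32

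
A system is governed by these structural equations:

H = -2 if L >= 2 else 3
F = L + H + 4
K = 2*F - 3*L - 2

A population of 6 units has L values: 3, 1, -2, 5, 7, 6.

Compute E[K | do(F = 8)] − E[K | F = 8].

0.5

Every unit gets F=8 under the intervention. K values become 5, 11, 20, -1, -7, -4; E[K|do(F=8)] = 4.
Conditioning on F=8 selects the 2 unit(s) with L ∈ {1, 6}. Their K values: 11, -4. Mean = 3.5.
Difference = 4 − 3.5 = 0.5.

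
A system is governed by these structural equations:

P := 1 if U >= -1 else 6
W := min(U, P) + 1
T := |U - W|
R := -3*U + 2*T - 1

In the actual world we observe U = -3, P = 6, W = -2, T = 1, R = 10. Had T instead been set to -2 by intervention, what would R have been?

4

Intervening sets T = -2 and removes its equation (T := |U - W|).
R = -3*U + 2*T - 1  [with U=-3, T=-2]  = 4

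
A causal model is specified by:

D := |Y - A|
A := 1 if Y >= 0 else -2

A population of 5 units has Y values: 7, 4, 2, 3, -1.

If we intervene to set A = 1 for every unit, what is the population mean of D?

2.8

Under do(A=1), A's equation is replaced by A=1 for every unit. Per-unit D: 6, 3, 1, 2, 2. Mean = 2.8.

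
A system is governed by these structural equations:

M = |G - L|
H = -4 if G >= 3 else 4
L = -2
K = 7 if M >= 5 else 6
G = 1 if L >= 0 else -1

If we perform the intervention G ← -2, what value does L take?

Under do(G=-2), the mechanism G = 1 if L >= 0 else -1 is discarded; G is fixed at -2.
L is not downstream of the intervention, so its value is determined by the original equations.

-2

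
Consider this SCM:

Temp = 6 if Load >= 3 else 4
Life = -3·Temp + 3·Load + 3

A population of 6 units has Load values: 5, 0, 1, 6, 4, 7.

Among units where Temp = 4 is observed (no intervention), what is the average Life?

-7.5

Conditioning on Temp=4 selects the 2 unit(s) with Load ∈ {0, 1}. Their Life values: -9, -6. Mean = -7.5.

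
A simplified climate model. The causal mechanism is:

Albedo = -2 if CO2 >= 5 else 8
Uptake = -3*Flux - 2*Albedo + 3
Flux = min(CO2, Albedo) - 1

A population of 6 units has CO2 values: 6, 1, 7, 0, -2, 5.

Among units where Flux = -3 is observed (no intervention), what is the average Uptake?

11

E[Uptake|Flux=-3] averages over only the 4 units with Flux=-3 (CO2 = 6, 7, -2, 5): Uptake = 16, 16, -4, 16, mean 11.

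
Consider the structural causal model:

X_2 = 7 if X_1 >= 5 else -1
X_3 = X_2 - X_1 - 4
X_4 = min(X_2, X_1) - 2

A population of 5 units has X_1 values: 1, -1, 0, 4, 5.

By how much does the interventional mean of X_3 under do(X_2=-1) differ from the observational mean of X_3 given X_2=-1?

-0.8

Under do(X_2=-1), X_2's equation is replaced by X_2=-1 for every unit. Per-unit X_3: -6, -4, -5, -9, -10. Mean = -6.8.
Observing X_2=-1 restricts to units where X_2's equation naturally yields -1: X_1 ∈ {1, -1, 0, 4}. In that subpopulation X_3 = -6, -4, -5, -9, mean -6.
Difference = -6.8 − (-6) = -0.8.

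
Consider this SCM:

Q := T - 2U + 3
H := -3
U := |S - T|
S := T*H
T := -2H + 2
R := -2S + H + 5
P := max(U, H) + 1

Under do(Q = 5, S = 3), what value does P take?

6

Under do(Q = 5, S = 3), each intervened variable's structural equation is replaced by its fixed value.
T = -2H + 2  [with H=-3]  = 8
U = |S - T|  [with S=3, T=8]  = 5
P = max(U, H) + 1  [with U=5, H=-3]  = 6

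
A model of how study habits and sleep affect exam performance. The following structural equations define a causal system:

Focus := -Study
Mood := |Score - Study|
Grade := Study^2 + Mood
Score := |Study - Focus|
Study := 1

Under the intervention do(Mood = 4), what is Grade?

Intervening sets Mood = 4 and removes its equation (Mood := |Score - Study|).
Grade = Study^2 + Mood  [with Study=1, Mood=4]  = 5

5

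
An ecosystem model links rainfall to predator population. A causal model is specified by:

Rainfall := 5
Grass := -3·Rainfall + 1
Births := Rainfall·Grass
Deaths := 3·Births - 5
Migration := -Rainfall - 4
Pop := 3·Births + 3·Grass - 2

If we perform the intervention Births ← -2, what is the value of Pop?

-50

The intervention breaks the incoming arrows to Births: Births := Rainfall·Grass no longer applies, and Births = -2.
Grass = -3·Rainfall + 1  [with Rainfall=5]  = -14
Pop = 3·Births + 3·Grass - 2  [with Births=-2, Grass=-14]  = -50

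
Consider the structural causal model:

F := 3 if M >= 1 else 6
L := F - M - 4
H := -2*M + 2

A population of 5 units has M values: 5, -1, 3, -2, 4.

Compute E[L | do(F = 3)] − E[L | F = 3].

2.2

Under do(F=3), F's equation is replaced by F=3 for every unit. Per-unit L: -6, 0, -4, 1, -5. Mean = -2.8.
Observing F=3 restricts to units where F's equation naturally yields 3: M ∈ {5, 3, 4}. In that subpopulation L = -6, -4, -5, mean -5.
Difference = -2.8 − (-5) = 2.2.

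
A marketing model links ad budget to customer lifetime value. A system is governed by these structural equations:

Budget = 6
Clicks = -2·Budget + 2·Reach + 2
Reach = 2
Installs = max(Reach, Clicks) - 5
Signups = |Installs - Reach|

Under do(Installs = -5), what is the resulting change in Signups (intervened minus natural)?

Intervening sets Installs = -5 and removes its equation (Installs = max(Reach, Clicks) - 5).
Signups = |Installs - Reach|  [with Installs=-5, Reach=2]  = 7
Without intervention: Clicks = -2·Budget + 2·Reach + 2  [with Budget=6, Reach=2]  = -6; Installs = max(Reach, Clicks) - 5  [with Reach=2, Clicks=-6]  = -3; Signups = |Installs - Reach|  [with Installs=-3, Reach=2]  = 5.
Change = 7 − 5 = 2.

2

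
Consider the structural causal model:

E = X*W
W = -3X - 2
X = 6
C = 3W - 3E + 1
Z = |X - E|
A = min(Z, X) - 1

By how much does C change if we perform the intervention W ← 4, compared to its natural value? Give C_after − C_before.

do(W=4) replaces the equation W = -3X - 2 with the constant W = 4.
E = X*W  [with X=6, W=4]  = 24
C = 3W - 3E + 1  [with W=4, E=24]  = -59
Without intervention: W = -3X - 2  [with X=6]  = -20; E = X*W  [with X=6, W=-20]  = -120; C = 3W - 3E + 1  [with W=-20, E=-120]  = 301.
Change = -59 − 301 = -360.

-360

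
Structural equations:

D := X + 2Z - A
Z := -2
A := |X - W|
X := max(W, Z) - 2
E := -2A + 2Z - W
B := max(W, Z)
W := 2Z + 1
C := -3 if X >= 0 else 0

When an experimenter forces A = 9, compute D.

-17

do(A=9) replaces the equation A := |X - W| with the constant A = 9.
W = 2Z + 1  [with Z=-2]  = -3
X = max(W, Z) - 2  [with W=-3, Z=-2]  = -4
D = X + 2Z - A  [with X=-4, Z=-2, A=9]  = -17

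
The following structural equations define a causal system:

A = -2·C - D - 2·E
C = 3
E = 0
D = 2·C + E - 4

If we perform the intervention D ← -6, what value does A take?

0

The intervention breaks the incoming arrows to D: D = 2·C + E - 4 no longer applies, and D = -6.
A = -2·C - D - 2·E  [with C=3, D=-6, E=0]  = 0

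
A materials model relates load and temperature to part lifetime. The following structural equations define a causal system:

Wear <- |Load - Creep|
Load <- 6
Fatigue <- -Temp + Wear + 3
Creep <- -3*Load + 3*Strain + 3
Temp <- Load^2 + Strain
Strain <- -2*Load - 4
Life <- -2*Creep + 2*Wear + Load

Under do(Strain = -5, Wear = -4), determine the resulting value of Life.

58

The joint intervention fixes Strain = -5, Wear = -4, removing each variable's own equation.
Creep = -3*Load + 3*Strain + 3  [with Load=6, Strain=-5]  = -30
Life = -2*Creep + 2*Wear + Load  [with Creep=-30, Wear=-4, Load=6]  = 58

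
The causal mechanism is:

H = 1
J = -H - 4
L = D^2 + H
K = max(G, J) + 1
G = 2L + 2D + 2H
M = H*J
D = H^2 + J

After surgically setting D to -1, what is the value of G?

Under do(D=-1), the mechanism D = H^2 + J is discarded; D is fixed at -1.
L = D^2 + H  [with D=-1, H=1]  = 2
G = 2L + 2D + 2H  [with L=2, D=-1, H=1]  = 4

4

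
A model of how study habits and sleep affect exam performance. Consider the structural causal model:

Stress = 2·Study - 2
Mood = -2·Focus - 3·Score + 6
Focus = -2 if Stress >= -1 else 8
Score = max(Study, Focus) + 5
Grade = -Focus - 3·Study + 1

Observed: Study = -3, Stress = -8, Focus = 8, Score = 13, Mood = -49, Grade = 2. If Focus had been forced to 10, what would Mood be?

do(Focus=10) replaces the equation Focus = -2 if Stress >= -1 else 8 with the constant Focus = 10.
Score = max(Study, Focus) + 5  [with Study=-3, Focus=10]  = 15
Mood = -2·Focus - 3·Score + 6  [with Focus=10, Score=15]  = -59

-59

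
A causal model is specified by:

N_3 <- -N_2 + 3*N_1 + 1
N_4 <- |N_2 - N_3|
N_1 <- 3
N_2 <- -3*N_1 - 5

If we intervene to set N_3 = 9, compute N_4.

The intervention breaks the incoming arrows to N_3: N_3 <- -N_2 + 3*N_1 + 1 no longer applies, and N_3 = 9.
N_2 = -3*N_1 - 5  [with N_1=3]  = -14
N_4 = |N_2 - N_3|  [with N_2=-14, N_3=9]  = 23

23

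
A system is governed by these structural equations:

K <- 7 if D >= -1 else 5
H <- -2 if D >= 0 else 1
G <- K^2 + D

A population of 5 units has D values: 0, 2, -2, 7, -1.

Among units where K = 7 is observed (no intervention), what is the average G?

Conditioning on K=7 selects the 4 unit(s) with D ∈ {0, 2, 7, -1}. Their G values: 49, 51, 56, 48. Mean = 51.

51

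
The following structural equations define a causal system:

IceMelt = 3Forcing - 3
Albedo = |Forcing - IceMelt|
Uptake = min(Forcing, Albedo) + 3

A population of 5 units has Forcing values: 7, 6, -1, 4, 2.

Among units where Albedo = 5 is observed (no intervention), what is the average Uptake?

4.5

E[Uptake|Albedo=5] averages over only the 2 units with Albedo=5 (Forcing = -1, 4): Uptake = 2, 7, mean 4.5.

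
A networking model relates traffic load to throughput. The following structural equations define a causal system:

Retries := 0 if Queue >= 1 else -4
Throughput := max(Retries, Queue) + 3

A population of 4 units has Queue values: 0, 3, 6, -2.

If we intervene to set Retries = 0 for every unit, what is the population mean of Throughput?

Under do(Retries=0), Retries's equation is replaced by Retries=0 for every unit. Per-unit Throughput: 3, 6, 9, 3. Mean = 5.25.

5.25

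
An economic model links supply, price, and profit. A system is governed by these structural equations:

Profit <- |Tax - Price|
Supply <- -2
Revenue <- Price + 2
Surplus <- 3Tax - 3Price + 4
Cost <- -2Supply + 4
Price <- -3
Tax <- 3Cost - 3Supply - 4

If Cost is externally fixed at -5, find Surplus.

-26

The intervention breaks the incoming arrows to Cost: Cost <- -2Supply + 4 no longer applies, and Cost = -5.
Tax = 3Cost - 3Supply - 4  [with Cost=-5, Supply=-2]  = -13
Surplus = 3Tax - 3Price + 4  [with Tax=-13, Price=-3]  = -26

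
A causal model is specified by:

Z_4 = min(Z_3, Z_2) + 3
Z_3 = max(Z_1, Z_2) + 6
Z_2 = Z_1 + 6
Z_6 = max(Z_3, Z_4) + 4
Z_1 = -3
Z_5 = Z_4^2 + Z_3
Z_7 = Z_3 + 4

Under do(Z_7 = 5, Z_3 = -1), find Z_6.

6

Setting Z_7 = 5, Z_3 = -1 by intervention discards those variables' equations.
Z_2 = Z_1 + 6  [with Z_1=-3]  = 3
Z_4 = min(Z_3, Z_2) + 3  [with Z_3=-1, Z_2=3]  = 2
Z_6 = max(Z_3, Z_4) + 4  [with Z_3=-1, Z_4=2]  = 6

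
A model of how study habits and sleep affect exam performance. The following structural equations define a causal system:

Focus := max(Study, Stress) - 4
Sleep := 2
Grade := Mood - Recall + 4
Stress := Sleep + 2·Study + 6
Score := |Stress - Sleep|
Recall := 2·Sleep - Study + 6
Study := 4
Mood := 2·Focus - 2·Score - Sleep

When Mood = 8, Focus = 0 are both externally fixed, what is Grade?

Under do(Mood = 8, Focus = 0), each intervened variable's structural equation is replaced by its fixed value.
Recall = 2·Sleep - Study + 6  [with Sleep=2, Study=4]  = 6
Grade = Mood - Recall + 4  [with Mood=8, Recall=6]  = 6

6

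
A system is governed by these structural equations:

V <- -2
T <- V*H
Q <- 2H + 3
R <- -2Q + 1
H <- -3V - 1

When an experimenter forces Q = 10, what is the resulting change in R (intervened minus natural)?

do(Q=10) replaces the equation Q <- 2H + 3 with the constant Q = 10.
R = -2Q + 1  [with Q=10]  = -19
Without intervention: H = -3V - 1  [with V=-2]  = 5; Q = 2H + 3  [with H=5]  = 13; R = -2Q + 1  [with Q=13]  = -25.
Change = -19 − (-25) = 6.

6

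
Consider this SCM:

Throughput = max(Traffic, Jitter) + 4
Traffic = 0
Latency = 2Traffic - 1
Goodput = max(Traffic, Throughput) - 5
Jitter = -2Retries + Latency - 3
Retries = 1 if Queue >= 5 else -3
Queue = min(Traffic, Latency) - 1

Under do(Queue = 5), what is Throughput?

The intervention breaks the incoming arrows to Queue: Queue = min(Traffic, Latency) - 1 no longer applies, and Queue = 5.
Latency = 2Traffic - 1  [with Traffic=0]  = -1
Retries = 1 if Queue >= 5 else -3  [with Queue=5]  = 1
Jitter = -2Retries + Latency - 3  [with Retries=1, Latency=-1]  = -6
Throughput = max(Traffic, Jitter) + 4  [with Traffic=0, Jitter=-6]  = 4

4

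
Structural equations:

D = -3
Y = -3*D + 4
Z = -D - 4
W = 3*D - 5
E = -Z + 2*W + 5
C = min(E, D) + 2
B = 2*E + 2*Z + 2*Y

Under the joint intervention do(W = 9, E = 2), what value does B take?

28

Under do(W = 9, E = 2), each intervened variable's structural equation is replaced by its fixed value.
Y = -3*D + 4  [with D=-3]  = 13
Z = -D - 4  [with D=-3]  = -1
B = 2*E + 2*Z + 2*Y  [with E=2, Z=-1, Y=13]  = 28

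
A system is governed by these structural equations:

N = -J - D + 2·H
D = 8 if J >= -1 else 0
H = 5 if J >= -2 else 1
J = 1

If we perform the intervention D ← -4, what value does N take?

13

Under do(D=-4), the mechanism D = 8 if J >= -1 else 0 is discarded; D is fixed at -4.
H = 5 if J >= -2 else 1  [with J=1]  = 5
N = -J - D + 2·H  [with J=1, D=-4, H=5]  = 13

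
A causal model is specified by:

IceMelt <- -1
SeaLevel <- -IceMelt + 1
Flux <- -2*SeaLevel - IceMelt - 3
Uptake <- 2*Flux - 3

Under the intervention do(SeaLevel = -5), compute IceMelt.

Under do(SeaLevel=-5), the mechanism SeaLevel <- -IceMelt + 1 is discarded; SeaLevel is fixed at -5.
IceMelt is not downstream of the intervention, so its value is determined by the original equations.

-1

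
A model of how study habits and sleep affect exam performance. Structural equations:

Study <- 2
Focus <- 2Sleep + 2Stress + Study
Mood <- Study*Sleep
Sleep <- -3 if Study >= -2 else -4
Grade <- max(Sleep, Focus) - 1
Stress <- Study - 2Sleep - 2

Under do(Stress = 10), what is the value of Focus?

The intervention breaks the incoming arrows to Stress: Stress <- Study - 2Sleep - 2 no longer applies, and Stress = 10.
Sleep = -3 if Study >= -2 else -4  [with Study=2]  = -3
Focus = 2Sleep + 2Stress + Study  [with Sleep=-3, Stress=10, Study=2]  = 16

16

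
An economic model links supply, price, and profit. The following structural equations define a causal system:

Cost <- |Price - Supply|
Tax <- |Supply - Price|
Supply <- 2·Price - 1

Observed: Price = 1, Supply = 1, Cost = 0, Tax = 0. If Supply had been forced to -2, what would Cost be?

The intervention breaks the incoming arrows to Supply: Supply <- 2·Price - 1 no longer applies, and Supply = -2.
Cost = |Price - Supply|  [with Price=1, Supply=-2]  = 3

3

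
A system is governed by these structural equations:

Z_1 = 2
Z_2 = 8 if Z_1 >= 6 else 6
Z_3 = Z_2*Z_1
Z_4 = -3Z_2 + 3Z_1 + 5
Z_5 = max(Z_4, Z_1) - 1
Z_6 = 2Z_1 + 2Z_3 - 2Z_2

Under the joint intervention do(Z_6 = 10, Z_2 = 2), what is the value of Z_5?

The joint intervention fixes Z_6 = 10, Z_2 = 2, removing each variable's own equation.
Z_4 = -3Z_2 + 3Z_1 + 5  [with Z_2=2, Z_1=2]  = 5
Z_5 = max(Z_4, Z_1) - 1  [with Z_4=5, Z_1=2]  = 4

4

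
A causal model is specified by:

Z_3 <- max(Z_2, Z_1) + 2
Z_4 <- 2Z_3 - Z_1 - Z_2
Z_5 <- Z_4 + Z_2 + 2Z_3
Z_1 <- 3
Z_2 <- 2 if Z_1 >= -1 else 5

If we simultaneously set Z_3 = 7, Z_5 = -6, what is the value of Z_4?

9

The joint intervention fixes Z_3 = 7, Z_5 = -6, removing each variable's own equation.
Z_2 = 2 if Z_1 >= -1 else 5  [with Z_1=3]  = 2
Z_4 = 2Z_3 - Z_1 - Z_2  [with Z_3=7, Z_1=3, Z_2=2]  = 9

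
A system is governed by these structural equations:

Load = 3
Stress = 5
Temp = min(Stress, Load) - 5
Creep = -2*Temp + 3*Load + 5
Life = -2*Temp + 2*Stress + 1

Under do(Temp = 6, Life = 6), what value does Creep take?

2

The joint intervention fixes Temp = 6, Life = 6, removing each variable's own equation.
Creep = -2*Temp + 3*Load + 5  [with Temp=6, Load=3]  = 2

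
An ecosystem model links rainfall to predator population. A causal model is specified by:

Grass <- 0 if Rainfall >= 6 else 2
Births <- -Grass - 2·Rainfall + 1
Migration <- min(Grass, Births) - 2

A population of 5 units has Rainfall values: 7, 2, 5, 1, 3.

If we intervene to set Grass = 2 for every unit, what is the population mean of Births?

-8.2

The intervention sets Grass=2 in all 5 units regardless of Rainfall. Recomputing Births per unit gives -15, -5, -11, -3, -7; average -8.2.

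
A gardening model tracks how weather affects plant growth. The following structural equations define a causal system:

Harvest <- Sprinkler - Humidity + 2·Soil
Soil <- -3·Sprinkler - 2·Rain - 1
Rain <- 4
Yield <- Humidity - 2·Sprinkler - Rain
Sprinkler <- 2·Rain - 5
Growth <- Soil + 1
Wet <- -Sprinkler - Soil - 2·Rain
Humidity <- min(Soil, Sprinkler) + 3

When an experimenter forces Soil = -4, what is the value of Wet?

-7

The intervention breaks the incoming arrows to Soil: Soil <- -3·Sprinkler - 2·Rain - 1 no longer applies, and Soil = -4.
Sprinkler = 2·Rain - 5  [with Rain=4]  = 3
Wet = -Sprinkler - Soil - 2·Rain  [with Sprinkler=3, Soil=-4, Rain=4]  = -7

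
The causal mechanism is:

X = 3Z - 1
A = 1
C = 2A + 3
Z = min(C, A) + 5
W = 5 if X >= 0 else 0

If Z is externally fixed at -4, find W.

0

do(Z=-4) replaces the equation Z = min(C, A) + 5 with the constant Z = -4.
X = 3Z - 1  [with Z=-4]  = -13
W = 5 if X >= 0 else 0  [with X=-13]  = 0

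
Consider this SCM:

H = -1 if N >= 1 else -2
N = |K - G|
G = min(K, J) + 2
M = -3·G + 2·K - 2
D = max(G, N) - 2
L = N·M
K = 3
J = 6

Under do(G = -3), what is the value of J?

6

Under do(G=-3), the mechanism G = min(K, J) + 2 is discarded; G is fixed at -3.
Since J is not a descendant of the intervened variable, it is unaffected.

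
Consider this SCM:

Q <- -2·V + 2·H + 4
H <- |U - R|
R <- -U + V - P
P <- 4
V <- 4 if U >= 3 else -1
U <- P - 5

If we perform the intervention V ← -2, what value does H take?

4

do(V=-2) replaces the equation V <- 4 if U >= 3 else -1 with the constant V = -2.
U = P - 5  [with P=4]  = -1
R = -U + V - P  [with U=-1, V=-2, P=4]  = -5
H = |U - R|  [with U=-1, R=-5]  = 4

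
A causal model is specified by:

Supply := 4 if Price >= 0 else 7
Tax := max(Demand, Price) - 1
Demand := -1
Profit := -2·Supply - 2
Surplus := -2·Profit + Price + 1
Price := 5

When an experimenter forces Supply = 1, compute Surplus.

14

The intervention breaks the incoming arrows to Supply: Supply := 4 if Price >= 0 else 7 no longer applies, and Supply = 1.
Profit = -2·Supply - 2  [with Supply=1]  = -4
Surplus = -2·Profit + Price + 1  [with Profit=-4, Price=5]  = 14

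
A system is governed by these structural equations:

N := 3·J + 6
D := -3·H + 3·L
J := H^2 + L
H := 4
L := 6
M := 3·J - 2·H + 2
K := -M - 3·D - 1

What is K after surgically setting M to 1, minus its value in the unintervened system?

Under do(M=1), the mechanism M := 3·J - 2·H + 2 is discarded; M is fixed at 1.
D = -3·H + 3·L  [with H=4, L=6]  = 6
K = -M - 3·D - 1  [with M=1, D=6]  = -20
Without intervention: D = -3·H + 3·L  [with H=4, L=6]  = 6; J = H^2 + L  [with H=4, L=6]  = 22; M = 3·J - 2·H + 2  [with J=22, H=4]  = 60; K = -M - 3·D - 1  [with M=60, D=6]  = -79.
Change = -20 − (-79) = 59.

59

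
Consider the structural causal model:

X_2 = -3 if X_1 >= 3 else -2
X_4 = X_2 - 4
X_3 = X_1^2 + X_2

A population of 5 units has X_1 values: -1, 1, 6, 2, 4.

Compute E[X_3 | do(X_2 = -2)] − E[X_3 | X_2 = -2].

9.6

do(X_2=-2) breaks X_2's dependence on X_1. With X_2=-2 fixed, X_3 across the units is -1, -1, 34, 2, 14, mean 9.6.
Observing X_2=-2 restricts to units where X_2's equation naturally yields -2: X_1 ∈ {-1, 1, 2}. In that subpopulation X_3 = -1, -1, 2, mean 0.
Difference = 9.6 − 0 = 9.6.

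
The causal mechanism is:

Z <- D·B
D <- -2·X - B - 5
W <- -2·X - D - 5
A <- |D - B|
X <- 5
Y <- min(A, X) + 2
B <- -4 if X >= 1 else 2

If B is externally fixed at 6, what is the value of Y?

7

Under do(B=6), the mechanism B <- -4 if X >= 1 else 2 is discarded; B is fixed at 6.
D = -2·X - B - 5  [with X=5, B=6]  = -21
A = |D - B|  [with D=-21, B=6]  = 27
Y = min(A, X) + 2  [with A=27, X=5]  = 7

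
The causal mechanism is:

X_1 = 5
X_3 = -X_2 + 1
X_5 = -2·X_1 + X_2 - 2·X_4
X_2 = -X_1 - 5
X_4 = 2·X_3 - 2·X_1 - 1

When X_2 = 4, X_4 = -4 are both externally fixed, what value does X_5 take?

2

Setting X_2 = 4, X_4 = -4 by intervention discards those variables' equations.
X_5 = -2·X_1 + X_2 - 2·X_4  [with X_1=5, X_2=4, X_4=-4]  = 2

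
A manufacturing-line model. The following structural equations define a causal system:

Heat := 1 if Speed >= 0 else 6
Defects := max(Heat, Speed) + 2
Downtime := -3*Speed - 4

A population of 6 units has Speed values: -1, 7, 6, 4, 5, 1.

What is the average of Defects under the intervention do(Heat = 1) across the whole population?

Every unit gets Heat=1 under the intervention. Defects values become 3, 9, 8, 6, 7, 3; E[Defects|do(Heat=1)] = 6.

6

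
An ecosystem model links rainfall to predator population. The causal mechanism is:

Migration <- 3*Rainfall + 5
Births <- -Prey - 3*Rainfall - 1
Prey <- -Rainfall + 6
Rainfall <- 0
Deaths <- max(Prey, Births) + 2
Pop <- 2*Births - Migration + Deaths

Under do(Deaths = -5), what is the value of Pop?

Under do(Deaths=-5), the mechanism Deaths <- max(Prey, Births) + 2 is discarded; Deaths is fixed at -5.
Prey = -Rainfall + 6  [with Rainfall=0]  = 6
Births = -Prey - 3*Rainfall - 1  [with Prey=6, Rainfall=0]  = -7
Migration = 3*Rainfall + 5  [with Rainfall=0]  = 5
Pop = 2*Births - Migration + Deaths  [with Births=-7, Migration=5, Deaths=-5]  = -24

-24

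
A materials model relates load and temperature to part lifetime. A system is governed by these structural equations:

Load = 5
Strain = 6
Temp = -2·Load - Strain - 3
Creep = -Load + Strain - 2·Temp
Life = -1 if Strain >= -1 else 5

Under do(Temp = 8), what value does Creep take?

-15

The intervention breaks the incoming arrows to Temp: Temp = -2·Load - Strain - 3 no longer applies, and Temp = 8.
Creep = -Load + Strain - 2·Temp  [with Load=5, Strain=6, Temp=8]  = -15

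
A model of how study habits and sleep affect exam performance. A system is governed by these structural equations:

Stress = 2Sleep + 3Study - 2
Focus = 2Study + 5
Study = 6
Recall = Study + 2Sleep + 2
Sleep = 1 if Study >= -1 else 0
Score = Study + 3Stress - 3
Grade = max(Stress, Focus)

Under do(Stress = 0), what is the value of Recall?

10

The intervention breaks the incoming arrows to Stress: Stress = 2Sleep + 3Study - 2 no longer applies, and Stress = 0.
No directed path runs from Stress to Recall, so Recall keeps its natural value.
Sleep = 1 if Study >= -1 else 0  [with Study=6]  = 1
Recall = Study + 2Sleep + 2  [with Study=6, Sleep=1]  = 10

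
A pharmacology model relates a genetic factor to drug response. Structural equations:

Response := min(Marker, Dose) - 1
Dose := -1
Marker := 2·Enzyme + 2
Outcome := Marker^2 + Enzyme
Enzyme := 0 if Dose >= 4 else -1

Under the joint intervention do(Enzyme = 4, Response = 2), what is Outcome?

Setting Enzyme = 4, Response = 2 by intervention discards those variables' equations.
Marker = 2·Enzyme + 2  [with Enzyme=4]  = 10
Outcome = Marker^2 + Enzyme  [with Marker=10, Enzyme=4]  = 104

104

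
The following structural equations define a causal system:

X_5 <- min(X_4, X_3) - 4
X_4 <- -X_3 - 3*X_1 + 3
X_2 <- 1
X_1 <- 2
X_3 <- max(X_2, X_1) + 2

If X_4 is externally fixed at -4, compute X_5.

Intervening sets X_4 = -4 and removes its equation (X_4 <- -X_3 - 3*X_1 + 3).
X_3 = max(X_2, X_1) + 2  [with X_2=1, X_1=2]  = 4
X_5 = min(X_4, X_3) - 4  [with X_4=-4, X_3=4]  = -8

-8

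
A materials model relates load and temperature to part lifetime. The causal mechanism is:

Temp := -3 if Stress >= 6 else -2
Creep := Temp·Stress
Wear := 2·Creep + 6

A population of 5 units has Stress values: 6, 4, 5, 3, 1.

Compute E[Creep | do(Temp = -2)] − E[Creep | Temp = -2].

-1.1

do(Temp=-2) breaks Temp's dependence on Stress. With Temp=-2 fixed, Creep across the units is -12, -8, -10, -6, -2, mean -7.6.
Conditioning on Temp=-2 selects the 4 unit(s) with Stress ∈ {4, 5, 3, 1}. Their Creep values: -8, -10, -6, -2. Mean = -6.5.
Difference = -7.6 − (-6.5) = -1.1.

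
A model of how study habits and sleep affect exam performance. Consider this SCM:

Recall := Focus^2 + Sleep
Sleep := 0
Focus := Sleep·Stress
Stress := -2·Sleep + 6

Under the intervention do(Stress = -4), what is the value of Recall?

Under do(Stress=-4), the mechanism Stress := -2·Sleep + 6 is discarded; Stress is fixed at -4.
Focus = Sleep·Stress  [with Sleep=0, Stress=-4]  = 0
Recall = Focus^2 + Sleep  [with Focus=0, Sleep=0]  = 0

0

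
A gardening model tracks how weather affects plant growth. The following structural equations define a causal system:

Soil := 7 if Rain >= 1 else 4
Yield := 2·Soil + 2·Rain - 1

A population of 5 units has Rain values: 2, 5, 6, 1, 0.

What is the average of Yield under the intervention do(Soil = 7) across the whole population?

Every unit gets Soil=7 under the intervention. Yield values become 17, 23, 25, 15, 13; E[Yield|do(Soil=7)] = 18.6.

18.6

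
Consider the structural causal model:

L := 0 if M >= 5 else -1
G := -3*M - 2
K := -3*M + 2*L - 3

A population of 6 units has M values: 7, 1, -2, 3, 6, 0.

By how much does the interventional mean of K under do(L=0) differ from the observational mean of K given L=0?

12

Every unit gets L=0 under the intervention. K values become -24, -6, 3, -12, -21, -3; E[K|do(L=0)] = -10.5.
Observing L=0 restricts to units where L's equation naturally yields 0: M ∈ {7, 6}. In that subpopulation K = -24, -21, mean -22.5.
Difference = -10.5 − (-22.5) = 12.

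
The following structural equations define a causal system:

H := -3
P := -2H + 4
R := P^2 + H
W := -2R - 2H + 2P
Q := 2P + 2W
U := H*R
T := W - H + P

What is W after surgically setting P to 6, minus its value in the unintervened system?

120

Under do(P=6), the mechanism P := -2H + 4 is discarded; P is fixed at 6.
R = P^2 + H  [with P=6, H=-3]  = 33
W = -2R - 2H + 2P  [with R=33, H=-3, P=6]  = -48
Without intervention: P = -2H + 4  [with H=-3]  = 10; R = P^2 + H  [with P=10, H=-3]  = 97; W = -2R - 2H + 2P  [with R=97, H=-3, P=10]  = -168.
Change = -48 − (-168) = 120.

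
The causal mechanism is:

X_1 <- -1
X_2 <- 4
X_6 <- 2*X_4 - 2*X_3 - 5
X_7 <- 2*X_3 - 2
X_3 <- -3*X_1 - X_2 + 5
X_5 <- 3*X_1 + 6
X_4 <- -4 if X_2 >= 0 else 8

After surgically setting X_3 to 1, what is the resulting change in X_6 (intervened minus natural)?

The intervention breaks the incoming arrows to X_3: X_3 <- -3*X_1 - X_2 + 5 no longer applies, and X_3 = 1.
X_4 = -4 if X_2 >= 0 else 8  [with X_2=4]  = -4
X_6 = 2*X_4 - 2*X_3 - 5  [with X_4=-4, X_3=1]  = -15
Without intervention: X_3 = -3*X_1 - X_2 + 5  [with X_1=-1, X_2=4]  = 4; X_4 = -4 if X_2 >= 0 else 8  [with X_2=4]  = -4; X_6 = 2*X_4 - 2*X_3 - 5  [with X_4=-4, X_3=4]  = -21.
Change = -15 − (-21) = 6.

6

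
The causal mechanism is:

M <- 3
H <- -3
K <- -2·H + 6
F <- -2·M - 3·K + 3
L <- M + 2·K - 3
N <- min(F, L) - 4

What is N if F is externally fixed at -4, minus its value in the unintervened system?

Under do(F=-4), the mechanism F <- -2·M - 3·K + 3 is discarded; F is fixed at -4.
K = -2·H + 6  [with H=-3]  = 12
L = M + 2·K - 3  [with M=3, K=12]  = 24
N = min(F, L) - 4  [with F=-4, L=24]  = -8
Without intervention: K = -2·H + 6  [with H=-3]  = 12; F = -2·M - 3·K + 3  [with M=3, K=12]  = -39; L = M + 2·K - 3  [with M=3, K=12]  = 24; N = min(F, L) - 4  [with F=-39, L=24]  = -43.
Change = -8 − (-43) = 35.

35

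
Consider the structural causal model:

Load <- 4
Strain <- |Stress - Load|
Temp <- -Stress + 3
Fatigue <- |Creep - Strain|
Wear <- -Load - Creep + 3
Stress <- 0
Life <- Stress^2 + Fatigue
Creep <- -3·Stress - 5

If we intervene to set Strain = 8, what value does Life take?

13

The intervention breaks the incoming arrows to Strain: Strain <- |Stress - Load| no longer applies, and Strain = 8.
Creep = -3·Stress - 5  [with Stress=0]  = -5
Fatigue = |Creep - Strain|  [with Creep=-5, Strain=8]  = 13
Life = Stress^2 + Fatigue  [with Stress=0, Fatigue=13]  = 13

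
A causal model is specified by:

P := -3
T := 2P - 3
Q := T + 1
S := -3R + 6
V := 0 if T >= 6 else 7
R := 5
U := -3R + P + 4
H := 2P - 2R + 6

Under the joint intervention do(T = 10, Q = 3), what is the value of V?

0

Under do(T = 10, Q = 3), each intervened variable's structural equation is replaced by its fixed value.
V = 0 if T >= 6 else 7  [with T=10]  = 0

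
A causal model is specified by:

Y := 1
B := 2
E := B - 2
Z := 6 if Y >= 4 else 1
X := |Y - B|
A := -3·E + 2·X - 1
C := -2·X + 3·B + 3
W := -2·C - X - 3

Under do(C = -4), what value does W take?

4

do(C=-4) replaces the equation C := -2·X + 3·B + 3 with the constant C = -4.
X = |Y - B|  [with Y=1, B=2]  = 1
W = -2·C - X - 3  [with C=-4, X=1]  = 4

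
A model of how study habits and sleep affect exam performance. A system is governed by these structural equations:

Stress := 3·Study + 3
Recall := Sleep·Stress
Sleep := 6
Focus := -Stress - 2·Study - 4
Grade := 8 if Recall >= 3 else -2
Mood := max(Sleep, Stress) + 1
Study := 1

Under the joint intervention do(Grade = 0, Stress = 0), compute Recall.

Setting Grade = 0, Stress = 0 by intervention discards those variables' equations.
Recall = Sleep·Stress  [with Sleep=6, Stress=0]  = 0

0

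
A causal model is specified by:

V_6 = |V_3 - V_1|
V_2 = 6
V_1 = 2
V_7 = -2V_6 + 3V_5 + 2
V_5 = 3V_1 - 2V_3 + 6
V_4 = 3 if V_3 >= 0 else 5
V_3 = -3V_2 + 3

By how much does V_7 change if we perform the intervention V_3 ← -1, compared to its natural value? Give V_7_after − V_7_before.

The intervention breaks the incoming arrows to V_3: V_3 = -3V_2 + 3 no longer applies, and V_3 = -1.
V_5 = 3V_1 - 2V_3 + 6  [with V_1=2, V_3=-1]  = 14
V_6 = |V_3 - V_1|  [with V_3=-1, V_1=2]  = 3
V_7 = -2V_6 + 3V_5 + 2  [with V_6=3, V_5=14]  = 38
Without intervention: V_3 = -3V_2 + 3  [with V_2=6]  = -15; V_5 = 3V_1 - 2V_3 + 6  [with V_1=2, V_3=-15]  = 42; V_6 = |V_3 - V_1|  [with V_3=-15, V_1=2]  = 17; V_7 = -2V_6 + 3V_5 + 2  [with V_6=17, V_5=42]  = 94.
Change = 38 − 94 = -56.

-56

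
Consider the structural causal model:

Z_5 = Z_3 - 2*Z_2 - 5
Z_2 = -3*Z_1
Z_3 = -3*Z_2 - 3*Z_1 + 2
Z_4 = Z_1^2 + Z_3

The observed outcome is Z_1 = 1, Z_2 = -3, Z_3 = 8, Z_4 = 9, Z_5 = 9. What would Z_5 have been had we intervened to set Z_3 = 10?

do(Z_3=10) replaces the equation Z_3 = -3*Z_2 - 3*Z_1 + 2 with the constant Z_3 = 10.
Z_2 = -3*Z_1  [with Z_1=1]  = -3
Z_5 = Z_3 - 2*Z_2 - 5  [with Z_3=10, Z_2=-3]  = 11

11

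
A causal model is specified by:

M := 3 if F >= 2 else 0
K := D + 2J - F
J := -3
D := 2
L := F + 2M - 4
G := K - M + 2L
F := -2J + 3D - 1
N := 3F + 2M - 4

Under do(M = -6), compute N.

Under do(M=-6), the mechanism M := 3 if F >= 2 else 0 is discarded; M is fixed at -6.
F = -2J + 3D - 1  [with J=-3, D=2]  = 11
N = 3F + 2M - 4  [with F=11, M=-6]  = 17

17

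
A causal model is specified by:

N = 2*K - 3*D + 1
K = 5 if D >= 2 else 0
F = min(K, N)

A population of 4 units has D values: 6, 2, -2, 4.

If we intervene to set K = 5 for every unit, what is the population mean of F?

0.5

do(K=5) breaks K's dependence on D. With K=5 fixed, F across the units is -7, 5, 5, -1, mean 0.5.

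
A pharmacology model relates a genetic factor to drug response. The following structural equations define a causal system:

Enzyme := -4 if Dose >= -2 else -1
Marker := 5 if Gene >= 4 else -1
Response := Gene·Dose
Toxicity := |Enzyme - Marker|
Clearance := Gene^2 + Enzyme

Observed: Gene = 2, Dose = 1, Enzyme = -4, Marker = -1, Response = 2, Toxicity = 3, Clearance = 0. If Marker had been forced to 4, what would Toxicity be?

8

Under do(Marker=4), the mechanism Marker := 5 if Gene >= 4 else -1 is discarded; Marker is fixed at 4.
Enzyme = -4 if Dose >= -2 else -1  [with Dose=1]  = -4
Toxicity = |Enzyme - Marker|  [with Enzyme=-4, Marker=4]  = 8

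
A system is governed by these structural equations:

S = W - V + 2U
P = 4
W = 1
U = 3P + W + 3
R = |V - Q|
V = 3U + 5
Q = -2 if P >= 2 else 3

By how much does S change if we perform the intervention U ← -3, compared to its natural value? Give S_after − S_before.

The intervention breaks the incoming arrows to U: U = 3P + W + 3 no longer applies, and U = -3.
V = 3U + 5  [with U=-3]  = -4
S = W - V + 2U  [with W=1, V=-4, U=-3]  = -1
Without intervention: U = 3P + W + 3  [with P=4, W=1]  = 16; V = 3U + 5  [with U=16]  = 53; S = W - V + 2U  [with W=1, V=53, U=16]  = -20.
Change = -1 − (-20) = 19.

19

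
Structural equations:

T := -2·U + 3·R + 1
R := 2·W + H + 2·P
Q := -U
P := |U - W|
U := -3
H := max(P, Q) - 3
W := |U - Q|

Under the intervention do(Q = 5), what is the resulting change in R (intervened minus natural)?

Under do(Q=5), the mechanism Q := -U is discarded; Q is fixed at 5.
W = |U - Q|  [with U=-3, Q=5]  = 8
P = |U - W|  [with U=-3, W=8]  = 11
H = max(P, Q) - 3  [with P=11, Q=5]  = 8
R = 2·W + H + 2·P  [with W=8, H=8, P=11]  = 46
Without intervention: Q = -U  [with U=-3]  = 3; W = |U - Q|  [with U=-3, Q=3]  = 6; P = |U - W|  [with U=-3, W=6]  = 9; H = max(P, Q) - 3  [with P=9, Q=3]  = 6; R = 2·W + H + 2·P  [with W=6, H=6, P=9]  = 36.
Change = 46 − 36 = 10.

10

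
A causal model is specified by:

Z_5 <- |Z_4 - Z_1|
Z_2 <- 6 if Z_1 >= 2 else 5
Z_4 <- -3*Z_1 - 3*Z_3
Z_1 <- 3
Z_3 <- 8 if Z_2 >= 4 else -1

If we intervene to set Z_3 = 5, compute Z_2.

6

Under do(Z_3=5), the mechanism Z_3 <- 8 if Z_2 >= 4 else -1 is discarded; Z_3 is fixed at 5.
Since Z_2 is not a descendant of the intervened variable, it is unaffected.
Z_2 = 6 if Z_1 >= 2 else 5  [with Z_1=3]  = 6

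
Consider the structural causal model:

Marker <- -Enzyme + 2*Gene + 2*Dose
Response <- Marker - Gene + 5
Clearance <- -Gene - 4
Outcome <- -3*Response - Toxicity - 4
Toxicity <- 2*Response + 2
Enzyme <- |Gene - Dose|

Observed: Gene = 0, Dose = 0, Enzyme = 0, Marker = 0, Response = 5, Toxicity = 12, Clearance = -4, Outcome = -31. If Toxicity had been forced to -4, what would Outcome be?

Intervening sets Toxicity = -4 and removes its equation (Toxicity <- 2*Response + 2).
Enzyme = |Gene - Dose|  [with Gene=0, Dose=0]  = 0
Marker = -Enzyme + 2*Gene + 2*Dose  [with Enzyme=0, Gene=0, Dose=0]  = 0
Response = Marker - Gene + 5  [with Marker=0, Gene=0]  = 5
Outcome = -3*Response - Toxicity - 4  [with Response=5, Toxicity=-4]  = -15

-15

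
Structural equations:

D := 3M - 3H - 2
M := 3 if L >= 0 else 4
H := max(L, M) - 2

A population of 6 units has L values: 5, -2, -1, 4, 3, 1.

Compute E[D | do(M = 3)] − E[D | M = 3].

0.75

Every unit gets M=3 under the intervention. D values become -2, 4, 4, 1, 4, 4; E[D|do(M=3)] = 2.5.
Observing M=3 restricts to units where M's equation naturally yields 3: L ∈ {5, 4, 3, 1}. In that subpopulation D = -2, 1, 4, 4, mean 1.75.
Difference = 2.5 − 1.75 = 0.75.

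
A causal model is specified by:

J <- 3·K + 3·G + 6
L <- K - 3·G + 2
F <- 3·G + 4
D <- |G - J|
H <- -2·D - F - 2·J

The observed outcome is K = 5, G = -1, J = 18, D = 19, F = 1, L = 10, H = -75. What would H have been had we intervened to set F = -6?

Under do(F=-6), the mechanism F <- 3·G + 4 is discarded; F is fixed at -6.
J = 3·K + 3·G + 6  [with K=5, G=-1]  = 18
D = |G - J|  [with G=-1, J=18]  = 19
H = -2·D - F - 2·J  [with D=19, F=-6, J=18]  = -68

-68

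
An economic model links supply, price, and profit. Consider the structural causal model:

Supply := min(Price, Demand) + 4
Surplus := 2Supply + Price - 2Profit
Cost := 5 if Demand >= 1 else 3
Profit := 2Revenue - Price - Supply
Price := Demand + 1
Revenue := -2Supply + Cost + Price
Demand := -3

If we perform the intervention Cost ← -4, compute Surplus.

The intervention breaks the incoming arrows to Cost: Cost := 5 if Demand >= 1 else 3 no longer applies, and Cost = -4.
Price = Demand + 1  [with Demand=-3]  = -2
Supply = min(Price, Demand) + 4  [with Price=-2, Demand=-3]  = 1
Revenue = -2Supply + Cost + Price  [with Supply=1, Cost=-4, Price=-2]  = -8
Profit = 2Revenue - Price - Supply  [with Revenue=-8, Price=-2, Supply=1]  = -15
Surplus = 2Supply + Price - 2Profit  [with Supply=1, Price=-2, Profit=-15]  = 30

30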